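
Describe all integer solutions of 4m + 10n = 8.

Step 1: Compute gcd(4, 10) = 2.
Since 2 divides 8, solutions exist.

Step 2: Find a particular solution using extended Euclidean algorithm.
We get m₀ = -8, n₀ = 4.
Check: 4*-8 + 10*4 = 8 = 8 ✓

Step 3: Write the general solution.
m = -8 + (10/2)t = -8 + 5t
n = 4 - (4/2)t = 4 - 2t
for any integer t.

m = -8 + 5t, n = 4 - 2t for integer t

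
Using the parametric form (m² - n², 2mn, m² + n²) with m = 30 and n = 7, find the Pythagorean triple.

a = m² - n² = 30² - 7² = 900 - 49 = 851
b = 2mn = 2·30·7 = 420
c = m² + n² = 900 + 49 = 949
Verify: 851² + 420² = 724201 + 176400 = 900601 = 949² ✓

(851, 420, 949)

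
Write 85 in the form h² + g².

We need to find integers h, g > 0 such that h² + g² = 85.
Trying h = 2: g² = 85 - 2² = 85 - 4 = 81
g = 9
Check: 2² + 9² = 4 + 81 = 85 ✓

85 = 2² + 9²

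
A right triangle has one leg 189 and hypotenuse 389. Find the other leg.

b² = c² - a² = 151321 - 35721 = 115600
b = 340

340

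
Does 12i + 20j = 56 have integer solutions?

Step 1: Compute gcd(12, 20).
gcd(12, 20) = 4

Step 2: Check divisibility.
Does 4 divide 56? 56 = 4 x 14, so yes.

By the theorem on linear Diophantine equations, 12i + 20j = 56 has integer solutions if and only if gcd(12, 20) divides 56. Since 4 | 56, solutions exist.

Yes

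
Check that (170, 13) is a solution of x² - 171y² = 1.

Compute x² = 170² = 28900
Compute 171y² = 171·13² = 171·169 = 28899
x² - 171y² = 28900 - 28899 = 1
Since this equals 1, (170, 13) is a solution.

Yes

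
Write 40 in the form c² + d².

We need to find integers c, d > 0 such that c² + d² = 40.
Trying c = 2: d² = 40 - 2² = 40 - 4 = 36
d = 6
Check: 2² + 6² = 4 + 36 = 40 ✓

40 = 2² + 6²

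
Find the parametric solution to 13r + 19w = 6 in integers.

Step 1: Compute gcd(13, 19) = 1.
Since 1 divides 6, solutions exist.

Step 2: Find a particular solution using extended Euclidean algorithm.
We get r₀ = 18, w₀ = -12.
Check: 13*18 + 19*-12 = 6 = 6 ✓

Step 3: Write the general solution.
r = 18 + (19/1)t = 18 + 19t
w = -12 - (13/1)t = -12 - 13t
for any integer t.

r = 18 + 19t, w = -12 - 13t for integer t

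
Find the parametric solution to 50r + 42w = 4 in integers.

Step 1: Compute gcd(50, 42) = 2.
Since 2 divides 4, solutions exist.

Step 2: Find a particular solution using extended Euclidean algorithm.
We get r₀ = -10, w₀ = 12.
Check: 50*-10 + 42*12 = 4 = 4 ✓

Step 3: Write the general solution.
r = -10 + (42/2)t = -10 + 21t
w = 12 - (50/2)t = 12 - 25t
for any integer t.

r = -10 + 21t, w = 12 - 25t for integer t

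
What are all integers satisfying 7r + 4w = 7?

Step 1: Compute gcd(7, 4) = 1.
Since 1 divides 7, solutions exist.

Step 2: Find a particular solution using extended Euclidean algorithm.
We get r₀ = -7, w₀ = 14.
Check: 7*-7 + 4*14 = 7 = 7 ✓

Step 3: Write the general solution.
r = -7 + (4/1)t = -7 + 4t
w = 14 - (7/1)t = 14 - 7t
for any integer t.

r = -7 + 4t, w = 14 - 7t for integer t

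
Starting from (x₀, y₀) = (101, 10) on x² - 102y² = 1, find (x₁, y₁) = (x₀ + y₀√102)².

Solutions to x² - Dy² = 1 are generated by powers of (x₀ + y₀√D).
The next solution satisfies x₁ + y₁√102 = (x₀ + y₀√102)², giving:
x₁ = x₀² + 102y₀² = 101² + 102·10² = 10201 + 10200 = 20401
y₁ = 2x₀y₀ = 2·101·10 = 2020

Verify: 20401² - 102·2020² = 416200801 - 416200800 = 1 ✓

x = 20401, y = 2020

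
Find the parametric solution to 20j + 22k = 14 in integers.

Step 1: Compute gcd(20, 22) = 2.
Since 2 divides 14, solutions exist.

Step 2: Find a particular solution using extended Euclidean algorithm.
We get j₀ = -7, k₀ = 7.
Check: 20*-7 + 22*7 = 14 = 14 ✓

Step 3: Write the general solution.
j = -7 + (22/2)t = -7 + 11t
k = 7 - (20/2)t = 7 - 10t
for any integer t.

j = -7 + 11t, k = 7 - 10t for integer t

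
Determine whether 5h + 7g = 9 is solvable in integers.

Step 1: Compute gcd(5, 7).
gcd(5, 7) = 1

Step 2: Check divisibility.
Does 1 divide 9? 9 = 1 x 9, so yes.

By the theorem on linear Diophantine equations, 5h + 7g = 9 has integer solutions if and only if gcd(5, 7) divides 9. Since 1 | 9, solutions exist.

Yes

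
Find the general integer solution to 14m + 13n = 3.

Step 1: Compute gcd(14, 13) = 1.
Since 1 divides 3, solutions exist.

Step 2: Find a particular solution using extended Euclidean algorithm.
We get m₀ = 3, n₀ = -3.
Check: 14*3 + 13*-3 = 3 = 3 ✓

Step 3: Write the general solution.
m = 3 + (13/1)t = 3 + 13t
n = -3 - (14/1)t = -3 - 14t
for any integer t.

m = 3 + 13t, n = -3 - 14t for integer t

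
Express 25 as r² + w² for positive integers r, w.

We need to find integers r, w > 0 such that r² + w² = 25.
Trying r = 3: w² = 25 - 3² = 25 - 9 = 16
w = 4
Check: 3² + 4² = 9 + 16 = 25 ✓

25 = 3² + 4²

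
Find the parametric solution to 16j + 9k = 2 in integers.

Step 1: Compute gcd(16, 9) = 1.
Since 1 divides 2, solutions exist.

Step 2: Find a particular solution using extended Euclidean algorithm.
We get j₀ = 8, k₀ = -14.
Check: 16*8 + 9*-14 = 2 = 2 ✓

Step 3: Write the general solution.
j = 8 + (9/1)t = 8 + 9t
k = -14 - (16/1)t = -14 - 16t
for any integer t.

j = 8 + 9t, k = -14 - 16t for integer t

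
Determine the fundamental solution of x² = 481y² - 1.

We need x² = 481y² - 1. Try successive y:
y = 1: x² = 481·1² - 1 = 480, not a perfect square
y = 2: x² = 481·2² - 1 = 1923, not a perfect square
y = 3: x² = 481·3² - 1 = 4328, not a perfect square
...
y = 43961: x² = 481·43961² - 1 = 929565939600 = 964140² ✓
Check: 964140² - 481·43961² = 929565939600 - 929565939601 = -1 ✓

x = 964140, y = 43961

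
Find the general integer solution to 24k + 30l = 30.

Step 1: Compute gcd(24, 30) = 6.
Since 6 divides 30, solutions exist.

Step 2: Find a particular solution using extended Euclidean algorithm.
We get k₀ = -5, l₀ = 5.
Check: 24*-5 + 30*5 = 30 = 30 ✓

Step 3: Write the general solution.
k = -5 + (30/6)t = -5 + 5t
l = 5 - (24/6)t = 5 - 4t
for any integer t.

k = -5 + 5t, l = 5 - 4t for integer t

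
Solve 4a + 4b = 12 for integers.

Step 1: Check solvability.
gcd(4, 4) = 4
Since 4 divides 12, solutions exist.

Step 2: Apply extended Euclidean algorithm to find gcd.
We find integers such that 4*x0 + 4*y0 = 4

Step 3: Scale the particular solution.
Multiply by 12/4 = 3:
a = 0, b = 3

Step 4: Verify.
4*(0) + 4*(3) = 12 = 12 ✓

a = 0, b = 3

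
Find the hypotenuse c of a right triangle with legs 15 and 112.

c² = a² + b² = 15² + 112² = 225 + 12544 = 12769
c = 113

113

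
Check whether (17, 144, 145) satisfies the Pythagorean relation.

Compute a² + b²:
17² + 144² = 289 + 20736 = 21025
Compute c²:
145² = 21025
Since 21025 = 21025, it is a Pythagorean triple.

Yes, it is a Pythagorean triple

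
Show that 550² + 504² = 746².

Compute a² + b² = 550² + 504² = 302500 + 254016 = 556516
Compute c² = 746² = 556516
Since 556516 = 556516, confirmed.

Yes, it is a Pythagorean triple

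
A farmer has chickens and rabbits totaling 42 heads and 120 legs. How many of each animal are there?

Let c = chickens, r = rabbits.
Heads: c + r = 42
Legs: 2c + 4r = 120
From the first equation, c = 42 - r. Substitute:
2(42 - r) + 4r = 120
84 + 2r = 120
r = (120 - 84)/2 = 18
c = 42 - 18 = 24

Chickens: 24, Rabbits: 18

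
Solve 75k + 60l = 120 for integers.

Step 1: Check solvability.
gcd(75, 60) = 15
Since 15 divides 120, solutions exist.

Step 2: Apply extended Euclidean algorithm to find gcd.
We find integers such that 75*x0 + 60*y0 = 15

Step 3: Scale the particular solution.
Multiply by 120/15 = 8:
k = 8, l = -8

Step 4: Verify.
75*(8) + 60*(-8) = 120 = 120 ✓

k = 8, l = -8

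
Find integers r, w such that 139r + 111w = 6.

Step 1: Check solvability.
gcd(139, 111) = 1
Since 1 divides 6, solutions exist.

Step 2: Apply extended Euclidean algorithm to find gcd.
We find integers such that 139*x0 + 111*y0 = 1

Step 3: Scale the particular solution.
Multiply by 6/1 = 6:
r = 24, w = -30

Step 4: Verify.
139*(24) + 111*(-30) = 6 = 6 ✓

r = 24, w = -30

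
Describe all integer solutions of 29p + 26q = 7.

Step 1: Compute gcd(29, 26) = 1.
Since 1 divides 7, solutions exist.

Step 2: Find a particular solution using extended Euclidean algorithm.
We get p₀ = 63, q₀ = -70.
Check: 29*63 + 26*-70 = 7 = 7 ✓

Step 3: Write the general solution.
p = 63 + (26/1)t = 63 + 26t
q = -70 - (29/1)t = -70 - 29t
for any integer t.

p = 63 + 26t, q = -70 - 29t for integer t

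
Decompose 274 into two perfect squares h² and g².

We need to find integers h, g > 0 such that h² + g² = 274.
Trying h = 7: g² = 274 - 7² = 274 - 49 = 225
g = 15
Check: 7² + 15² = 49 + 225 = 274 ✓

274 = 7² + 15²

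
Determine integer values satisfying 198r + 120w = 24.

Step 1: Check solvability.
gcd(198, 120) = 6
Since 6 divides 24, solutions exist.

Step 2: Apply extended Euclidean algorithm to find gcd.
We find integers such that 198*x0 + 120*y0 = 6

Step 3: Scale the particular solution.
Multiply by 24/6 = 4:
r = -12, w = 20

Step 4: Verify.
198*(-12) + 120*(20) = 24 = 24 ✓

r = -12, w = 20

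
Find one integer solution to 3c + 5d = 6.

Step 1: Check solvability.
gcd(3, 5) = 1
Since 1 divides 6, solutions exist.

Step 2: Apply extended Euclidean algorithm to find gcd.
We find integers such that 3*x0 + 5*y0 = 1

Step 3: Scale the particular solution.
Multiply by 6/1 = 6:
c = 12, d = -6

Step 4: Verify.
3*(12) + 5*(-6) = 6 = 6 ✓

c = 12, d = -6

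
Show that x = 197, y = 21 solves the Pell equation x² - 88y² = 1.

Compute x² = 197² = 38809
Compute 88y² = 88·21² = 88·441 = 38808
x² - 88y² = 38809 - 38808 = 1
Since this equals 1, (197, 21) is a solution.

Yes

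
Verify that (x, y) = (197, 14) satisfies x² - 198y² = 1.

Compute x² = 197² = 38809
Compute 198y² = 198·14² = 198·196 = 38808
x² - 198y² = 38809 - 38808 = 1
Since this equals 1, (197, 14) is a solution.

Yes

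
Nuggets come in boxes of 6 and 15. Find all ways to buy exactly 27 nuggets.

We need non-negative integers (x, y) with 6x + 15y = 27.
For each x in 0..4, check if 27 - 6x is a non-negative multiple of 15.
x = 2: 15y = 15, y = 1 ✓

(2 boxes of 6, 1 boxes of 15)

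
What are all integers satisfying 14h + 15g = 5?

Step 1: Compute gcd(14, 15) = 1.
Since 1 divides 5, solutions exist.

Step 2: Find a particular solution using extended Euclidean algorithm.
We get h₀ = -5, g₀ = 5.
Check: 14*-5 + 15*5 = 5 = 5 ✓

Step 3: Write the general solution.
h = -5 + (15/1)t = -5 + 15t
g = 5 - (14/1)t = 5 - 14t
for any integer t.

h = -5 + 15t, g = 5 - 14t for integer t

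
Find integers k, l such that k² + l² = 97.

We need to find integers k, l > 0 such that k² + l² = 97.
Trying k = 4: l² = 97 - 4² = 97 - 16 = 81
l = 9
Check: 4² + 9² = 16 + 81 = 97 ✓

97 = 4² + 9²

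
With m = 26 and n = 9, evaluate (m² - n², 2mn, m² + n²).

a = m² - n² = 676 - 81 = 595
b = 2mn = 2·26·9 = 468
c = m² + n² = 676 + 81 = 757
Verify: 595² + 468² = 354025 + 219024 = 573049 = 757² ✓

(595, 468, 757)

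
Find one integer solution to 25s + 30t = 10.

Step 1: Check solvability.
gcd(25, 30) = 5
Since 5 divides 10, solutions exist.

Step 2: Apply extended Euclidean algorithm to find gcd.
We find integers such that 25*x0 + 30*y0 = 5

Step 3: Scale the particular solution.
Multiply by 10/5 = 2:
s = -2, t = 2

Step 4: Verify.
25*(-2) + 30*(2) = 10 = 10 ✓

s = -2, t = 2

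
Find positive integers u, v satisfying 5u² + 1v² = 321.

Try small values of u and check whether (321 - 5u²)/1 is a perfect square.
u = 8: 5·8² = 320, so 1v² = 321 - 320 = 1, giving v² = 1, v = 1.
Check: 5·8² + 1·1² = 320 + 1 = 321 ✓

u = 8, v = 1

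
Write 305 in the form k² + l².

We need to find integers k, l > 0 such that k² + l² = 305.
Trying k = 4: l² = 305 - 4² = 305 - 16 = 289
l = 17
Check: 4² + 17² = 16 + 289 = 305 ✓

305 = 4² + 17²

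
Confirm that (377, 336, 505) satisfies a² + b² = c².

Compute a² + b² = 377² + 336² = 142129 + 112896 = 255025
Compute c² = 505² = 255025
Since 255025 = 255025, confirmed.

Yes, it is a Pythagorean triple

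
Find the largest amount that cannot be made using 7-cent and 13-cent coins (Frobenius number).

For two coprime denominations a and b, the Frobenius number (largest value not representable as a non-negative combination) is ab - a - b.
Here gcd(7, 13) = 1, so they are coprime.
F(7, 13) = 7·13 - 7 - 13 = 91 - 20 = 71

71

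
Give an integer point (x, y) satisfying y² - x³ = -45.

Try small integer x values and check whether x³ - 45 is a perfect square.
x = 21: x³ - 45 = 21³ - 45 = 9261 - 45 = 9216
Is 9216 a perfect square? 96² = 9216 ✓
So (x, y) = (21, 96) is a solution.

x = 21, y = 96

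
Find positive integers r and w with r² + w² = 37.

We need to find integers r, w > 0 such that r² + w² = 37.
Trying r = 1: w² = 37 - 1² = 37 - 1 = 36
w = 6
Check: 1² + 6² = 1 + 36 = 37 ✓

37 = 1² + 6²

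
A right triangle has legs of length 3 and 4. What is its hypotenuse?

c² = a² + b² = 3² + 4² = 9 + 16 = 25
c = 5

5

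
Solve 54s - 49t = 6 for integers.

Step 1: Check solvability.
gcd(54, 49) = 1
Since 1 divides 6, solutions exist.

Step 2: Apply extended Euclidean algorithm to find gcd.
We find integers such that 54*x0 + 49*y0 = 1

Step 3: Scale the particular solution.
Multiply by 6/1 = 6:
s = 60, t = 66

Step 4: Verify.
54*(60) - 49*(66) = 6 = 6 ✓

s = 60, t = 66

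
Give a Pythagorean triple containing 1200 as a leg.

We need the other leg and hypotenuse such that 1200² + x² = c².
Take x = 805, c = 1445: 1200² + 805² = 1440000 + 648025 = 2088025 = 1445² ✓
Triple: (805, 1200, 1445)

(805, 1200, 1445)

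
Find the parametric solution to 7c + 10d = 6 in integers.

Step 1: Compute gcd(7, 10) = 1.
Since 1 divides 6, solutions exist.

Step 2: Find a particular solution using extended Euclidean algorithm.
We get c₀ = 18, d₀ = -12.
Check: 7*18 + 10*-12 = 6 = 6 ✓

Step 3: Write the general solution.
c = 18 + (10/1)t = 18 + 10t
d = -12 - (7/1)t = -12 - 7t
for any integer t.

c = 18 + 10t, d = -12 - 7t for integer t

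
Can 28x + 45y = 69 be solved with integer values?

Step 1: Compute gcd(28, 45).
gcd(28, 45) = 1

Step 2: Check divisibility.
Does 1 divide 69? 69 = 1 x 69, so yes.

By the theorem on linear Diophantine equations, 28x + 45y = 69 has integer solutions if and only if gcd(28, 45) divides 69. Since 1 | 69, solutions exist.

Yes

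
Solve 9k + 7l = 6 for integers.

Step 1: Check solvability.
gcd(9, 7) = 1
Since 1 divides 6, solutions exist.

Step 2: Apply extended Euclidean algorithm to find gcd.
We find integers such that 9*x0 + 7*y0 = 1

Step 3: Scale the particular solution.
Multiply by 6/1 = 6:
k = -18, l = 24

Step 4: Verify.
9*(-18) + 7*(24) = 6 = 6 ✓

k = -18, l = 24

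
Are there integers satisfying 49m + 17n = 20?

Step 1: Compute gcd(49, 17).
gcd(49, 17) = 1

Step 2: Check divisibility.
Does 1 divide 20? 20 = 1 x 20, so yes.

By the theorem on linear Diophantine equations, 49m + 17n = 20 has integer solutions if and only if gcd(49, 17) divides 20. Since 1 | 20, solutions exist.

Yes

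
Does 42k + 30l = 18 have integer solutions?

Step 1: Compute gcd(42, 30).
gcd(42, 30) = 6

Step 2: Check divisibility.
Does 6 divide 18? 18 = 6 x 3, so yes.

By the theorem on linear Diophantine equations, 42k + 30l = 18 has integer solutions if and only if gcd(42, 30) divides 18. Since 6 | 18, solutions exist.

Yes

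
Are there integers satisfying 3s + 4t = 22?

Step 1: Compute gcd(3, 4).
gcd(3, 4) = 1

Step 2: Check divisibility.
Does 1 divide 22? 22 = 1 x 22, so yes.

By the theorem on linear Diophantine equations, 3s + 4t = 22 has integer solutions if and only if gcd(3, 4) divides 22. Since 1 | 22, solutions exist.

Yes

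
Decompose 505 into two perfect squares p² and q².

We need to find integers p, q > 0 such that p² + q² = 505.
Trying p = 8: q² = 505 - 8² = 505 - 64 = 441
q = 21
Check: 8² + 21² = 64 + 441 = 505 ✓

505 = 8² + 21²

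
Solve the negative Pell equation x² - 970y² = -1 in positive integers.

We need x² = 970y² - 1. Try successive y:
y = 1: x² = 970·1² - 1 = 969, not a perfect square
y = 2: x² = 970·2² - 1 = 3879, not a perfect square
y = 3: x² = 970·3² - 1 = 8729, not a perfect square
...
y = 10537: x² = 970·10537² - 1 = 107697517929 = 328173² ✓
Check: 328173² - 970·10537² = 107697517929 - 107697517930 = -1 ✓

x = 328173, y = 10537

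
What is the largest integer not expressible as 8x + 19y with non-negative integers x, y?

For two coprime denominations a and b, the Frobenius number (largest value not representable as a non-negative combination) is ab - a - b.
Here gcd(8, 19) = 1, so they are coprime.
F(8, 19) = 8·19 - 8 - 19 = 152 - 27 = 125

125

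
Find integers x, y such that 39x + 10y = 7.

Step 1: Check solvability.
gcd(39, 10) = 1
Since 1 divides 7, solutions exist.

Step 2: Apply extended Euclidean algorithm to find gcd.
We find integers such that 39*x0 + 10*y0 = 1

Step 3: Scale the particular solution.
Multiply by 7/1 = 7:
x = -7, y = 28

Step 4: Verify.
39*(-7) + 10*(28) = 7 = 7 ✓

x = -7, y = 28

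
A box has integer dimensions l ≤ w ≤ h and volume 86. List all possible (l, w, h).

Iterate l from 1 to ⌊86^(1/3)⌋. For each l dividing 86, iterate w ≥ l with w dividing 86/l, and set h = 86/(l·w).
Triples found (2): (1×1×86), (1×2×43)

(1×1×86), (1×2×43)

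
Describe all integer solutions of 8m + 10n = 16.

Step 1: Compute gcd(8, 10) = 2.
Since 2 divides 16, solutions exist.

Step 2: Find a particular solution using extended Euclidean algorithm.
We get m₀ = -8, n₀ = 8.
Check: 8*-8 + 10*8 = 16 = 16 ✓

Step 3: Write the general solution.
m = -8 + (10/2)t = -8 + 5t
n = 8 - (8/2)t = 8 - 4t
for any integer t.

m = -8 + 5t, n = 8 - 4t for integer t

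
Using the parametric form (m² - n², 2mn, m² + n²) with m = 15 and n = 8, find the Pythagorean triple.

a = m² - n² = 225 - 64 = 161
b = 2mn = 2·15·8 = 240
c = m² + n² = 225 + 64 = 289
Verify: 161² + 240² = 25921 + 57600 = 83521 = 289² ✓

(161, 240, 289)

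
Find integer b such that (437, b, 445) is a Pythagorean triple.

b² = c² - a² = 445² - 437² = 198025 - 190969 = 7056
b = sqrt(7056) = 84

84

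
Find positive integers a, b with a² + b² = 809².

We need a² + b² = 809² = 654481.
Trying: 759² + 280² = 576081 + 78400 = 654481 ✓

(759, 280, 809)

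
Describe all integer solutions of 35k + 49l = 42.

Step 1: Compute gcd(35, 49) = 7.
Since 7 divides 42, solutions exist.

Step 2: Find a particular solution using extended Euclidean algorithm.
We get k₀ = 18, l₀ = -12.
Check: 35*18 + 49*-12 = 42 = 42 ✓

Step 3: Write the general solution.
k = 18 + (49/7)t = 18 + 7t
l = -12 - (35/7)t = -12 - 5t
for any integer t.

k = 18 + 7t, l = -12 - 5t for integer t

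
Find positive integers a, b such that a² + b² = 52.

Search for a with 52 - a² a perfect square.
a = 4: 52 - 4² = 52 - 16 = 36 = 6² ✓
So a = 4, b = 6.

a = 4, b = 6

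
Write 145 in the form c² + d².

We need to find integers c, d > 0 such that c² + d² = 145.
Trying c = 1: d² = 145 - 1² = 145 - 1 = 144
d = 12
Check: 1² + 12² = 1 + 144 = 145 ✓

145 = 1² + 12²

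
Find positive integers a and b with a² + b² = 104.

We need to find integers a, b > 0 such that a² + b² = 104.
Trying a = 2: b² = 104 - 2² = 104 - 4 = 100
b = 10
Check: 2² + 10² = 4 + 100 = 104 ✓

104 = 2² + 10²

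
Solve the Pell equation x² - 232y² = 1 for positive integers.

We seek the smallest positive integers (x, y) with x² - 232y² = 1, i.e., x² = 232y² + 1.
Try successive y values:
y = 1: x² = 232·1² + 1 = 233, not a perfect square
y = 2: x² = 232·2² + 1 = 929, not a perfect square
y = 3: x² = 232·3² + 1 = 2089, not a perfect square
... continuing the search (or via continued fractions) ...
y = 1287: x² = 232·1287² + 1 = 384277609, x = 19603 ✓

Verify: 19603² - 232·1287² = 384277609 - 384277608 = 1 ✓

x = 19603, y = 1287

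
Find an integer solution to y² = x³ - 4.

Try small integer x values and check whether x³ - 4 is a perfect square.
x = 5: x³ - 4 = 5³ - 4 = 125 - 4 = 121
Is 121 a perfect square? 11² = 121 ✓
So (x, y) = (5, -11) is a solution.

x = 5, y = -11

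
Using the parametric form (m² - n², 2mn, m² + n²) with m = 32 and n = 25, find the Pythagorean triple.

a = m² - n² = 1024 - 625 = 399
b = 2mn = 2·32·25 = 1600
c = m² + n² = 1024 + 625 = 1649
Verify: 399² + 1600² = 159201 + 2560000 = 2719201 = 1649² ✓

(399, 1600, 1649)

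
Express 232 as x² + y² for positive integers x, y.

We need to find integers x, y > 0 such that x² + y² = 232.
Trying x = 6: y² = 232 - 6² = 232 - 36 = 196
y = 14
Check: 6² + 14² = 36 + 196 = 232 ✓

232 = 6² + 14²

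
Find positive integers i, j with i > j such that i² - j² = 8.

Factor: i² - j² = (i+j)(i-j) = 8.
We need two factors of 8 with the same parity.
Use i+j = 4 and i-j = 2 (product 4·2 = 8).
Adding: 2i = 6, so i = 3.
Subtracting: 2j = 2, so j = 1.
Check: 3² - 1² = 9 - 1 = 8 ✓

i = 3, j = 1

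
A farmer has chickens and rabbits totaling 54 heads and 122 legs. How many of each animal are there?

Let c = chickens, r = rabbits.
Heads: c + r = 54
Legs: 2c + 4r = 122
From the first equation, c = 54 - r. Substitute:
2(54 - r) + 4r = 122
108 + 2r = 122
r = (122 - 108)/2 = 7
c = 54 - 7 = 47

Chickens: 47, Rabbits: 7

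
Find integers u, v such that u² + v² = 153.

We need to find integers u, v > 0 such that u² + v² = 153.
Trying u = 3: v² = 153 - 3² = 153 - 9 = 144
v = 12
Check: 3² + 12² = 9 + 144 = 153 ✓

153 = 3² + 12²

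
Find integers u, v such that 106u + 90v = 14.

Step 1: Check solvability.
gcd(106, 90) = 2
Since 2 divides 14, solutions exist.

Step 2: Apply extended Euclidean algorithm to find gcd.
We find integers such that 106*x0 + 90*y0 = 2

Step 3: Scale the particular solution.
Multiply by 14/2 = 7:
u = 119, v = -140

Step 4: Verify.
106*(119) + 90*(-140) = 14 = 14 ✓

u = 119, v = -140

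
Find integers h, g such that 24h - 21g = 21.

Step 1: Check solvability.
gcd(24, 21) = 3
Since 3 divides 21, solutions exist.

Step 2: Apply extended Euclidean algorithm to find gcd.
We find integers such that 24*x0 + 21*y0 = 3

Step 3: Scale the particular solution.
Multiply by 21/3 = 7:
h = 7, g = 7

Step 4: Verify.
24*(7) - 21*(7) = 21 = 21 ✓

h = 7, g = 7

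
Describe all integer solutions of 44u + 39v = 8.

Step 1: Compute gcd(44, 39) = 1.
Since 1 divides 8, solutions exist.

Step 2: Find a particular solution using extended Euclidean algorithm.
We get u₀ = 64, v₀ = -72.
Check: 44*64 + 39*-72 = 8 = 8 ✓

Step 3: Write the general solution.
u = 64 + (39/1)t = 64 + 39t
v = -72 - (44/1)t = -72 - 44t
for any integer t.

u = 64 + 39t, v = -72 - 44t for integer t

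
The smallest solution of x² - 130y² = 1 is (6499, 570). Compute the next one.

Solutions to x² - Dy² = 1 are generated by powers of (x₀ + y₀√D).
The next solution satisfies x₁ + y₁√130 = (x₀ + y₀√130)², giving:
x₁ = x₀² + 130y₀² = 6499² + 130·570² = 42237001 + 42237000 = 84474001
y₁ = 2x₀y₀ = 2·6499·570 = 7408860

Verify: 84474001² - 130·7408860² = 7135856844948001 - 7135856844948000 = 1 ✓

x = 84474001, y = 7408860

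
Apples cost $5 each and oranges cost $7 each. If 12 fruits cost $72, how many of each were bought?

Let a = apples, o = oranges.
a + o = 12
5a + 7o = 72
Substitute o = 12 - a:
5a + 7(12 - a) = 72
(5 - 7)a = 72 - 84
-2a = -12
a = 6, o = 12 - 6 = 6

Apples: 6, Oranges: 6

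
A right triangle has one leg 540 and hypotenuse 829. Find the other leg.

a² = c² - b² = 687241 - 291600 = 395641
a = 629

629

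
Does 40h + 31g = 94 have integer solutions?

Step 1: Compute gcd(40, 31).
gcd(40, 31) = 1

Step 2: Check divisibility.
Does 1 divide 94? 94 = 1 x 94, so yes.

By the theorem on linear Diophantine equations, 40h + 31g = 94 has integer solutions if and only if gcd(40, 31) divides 94. Since 1 | 94, solutions exist.

Yes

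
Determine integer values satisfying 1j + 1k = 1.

Step 1: Check solvability.
gcd(1, 1) = 1
Since 1 divides 1, solutions exist.

Step 2: Apply extended Euclidean algorithm to find gcd.
We find integers such that 1*x0 + 1*y0 = 1

Step 3: Scale the particular solution.
Multiply by 1/1 = 1:
j = 0, k = 1

Step 4: Verify.
1*(0) + 1*(1) = 1 = 1 ✓

j = 0, k = 1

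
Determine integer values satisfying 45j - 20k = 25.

Step 1: Check solvability.
gcd(45, 20) = 5
Since 5 divides 25, solutions exist.

Step 2: Apply extended Euclidean algorithm to find gcd.
We find integers such that 45*x0 + 20*y0 = 5

Step 3: Scale the particular solution.
Multiply by 25/5 = 5:
j = 5, k = 10

Step 4: Verify.
45*(5) - 20*(10) = 25 = 25 ✓

j = 5, k = 10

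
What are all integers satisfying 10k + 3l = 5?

Step 1: Compute gcd(10, 3) = 1.
Since 1 divides 5, solutions exist.

Step 2: Find a particular solution using extended Euclidean algorithm.
We get k₀ = 5, l₀ = -15.
Check: 10*5 + 3*-15 = 5 = 5 ✓

Step 3: Write the general solution.
k = 5 + (3/1)t = 5 + 3t
l = -15 - (10/1)t = -15 - 10t
for any integer t.

k = 5 + 3t, l = -15 - 10t for integer t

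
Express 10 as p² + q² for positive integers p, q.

We need to find integers p, q > 0 such that p² + q² = 10.
Trying p = 1: q² = 10 - 1² = 10 - 1 = 9
q = 3
Check: 1² + 3² = 1 + 9 = 10 ✓

10 = 1² + 3²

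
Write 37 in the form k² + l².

We need to find integers k, l > 0 such that k² + l² = 37.
Trying k = 1: l² = 37 - 1² = 37 - 1 = 36
l = 6
Check: 1² + 6² = 1 + 36 = 37 ✓

37 = 1² + 6²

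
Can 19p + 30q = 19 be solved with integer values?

Step 1: Compute gcd(19, 30).
gcd(19, 30) = 1

Step 2: Check divisibility.
Does 1 divide 19? 19 = 1 x 19, so yes.

By the theorem on linear Diophantine equations, 19p + 30q = 19 has integer solutions if and only if gcd(19, 30) divides 19. Since 1 | 19, solutions exist.

Yes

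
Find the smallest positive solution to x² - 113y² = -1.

We need x² = 113y² - 1. Try successive y:
y = 1: x² = 113·1² - 1 = 112, not a perfect square
y = 2: x² = 113·2² - 1 = 451, not a perfect square
y = 3: x² = 113·3² - 1 = 1016, not a perfect square
...
y = 73: x² = 113·73² - 1 = 602176 = 776² ✓
Check: 776² - 113·73² = 602176 - 602177 = -1 ✓

x = 776, y = 73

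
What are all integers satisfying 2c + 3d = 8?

Step 1: Compute gcd(2, 3) = 1.
Since 1 divides 8, solutions exist.

Step 2: Find a particular solution using extended Euclidean algorithm.
We get c₀ = -8, d₀ = 8.
Check: 2*-8 + 3*8 = 8 = 8 ✓

Step 3: Write the general solution.
c = -8 + (3/1)t = -8 + 3t
d = 8 - (2/1)t = 8 - 2t
for any integer t.

c = -8 + 3t, d = 8 - 2t for integer t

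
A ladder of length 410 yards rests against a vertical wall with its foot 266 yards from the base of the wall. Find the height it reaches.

The ladder, wall, and ground form a right triangle with hypotenuse 410 and one leg 266.
By the Pythagorean theorem: h² = 410² - 266² = 168100 - 70756 = 97344
h = √97344 = 312 yards

312 yards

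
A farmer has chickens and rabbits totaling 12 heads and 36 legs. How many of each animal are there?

Let c = chickens, r = rabbits.
Heads: c + r = 12
Legs: 2c + 4r = 36
From the first equation, c = 12 - r. Substitute:
2(12 - r) + 4r = 36
24 + 2r = 36
r = (36 - 24)/2 = 6
c = 12 - 6 = 6

Chickens: 6, Rabbits: 6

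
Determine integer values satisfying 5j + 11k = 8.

Step 1: Check solvability.
gcd(5, 11) = 1
Since 1 divides 8, solutions exist.

Step 2: Apply extended Euclidean algorithm to find gcd.
We find integers such that 5*x0 + 11*y0 = 1

Step 3: Scale the particular solution.
Multiply by 8/1 = 8:
j = -16, k = 8

Step 4: Verify.
5*(-16) + 11*(8) = 8 = 8 ✓

j = -16, k = 8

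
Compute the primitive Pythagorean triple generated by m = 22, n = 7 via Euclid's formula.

a = m² - n² = 22² - 7² = 484 - 49 = 435
b = 2mn = 2·22·7 = 308
c = m² + n² = 484 + 49 = 533
Verify: 435² + 308² = 189225 + 94864 = 284089 = 533² ✓

(435, 308, 533)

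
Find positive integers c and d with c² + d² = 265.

We need to find integers c, d > 0 such that c² + d² = 265.
Trying c = 3: d² = 265 - 3² = 265 - 9 = 256
d = 16
Check: 3² + 16² = 9 + 256 = 265 ✓

265 = 3² + 16²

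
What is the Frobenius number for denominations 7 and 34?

For two coprime denominations a and b, the Frobenius number (largest value not representable as a non-negative combination) is ab - a - b.
Here gcd(7, 34) = 1, so they are coprime.
F(7, 34) = 7·34 - 7 - 34 = 238 - 41 = 197

197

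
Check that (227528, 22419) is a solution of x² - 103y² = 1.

Compute x² = 227528² = 51768990784
Compute 103y² = 103·22419² = 103·502611561 = 51768990783
x² - 103y² = 51768990784 - 51768990783 = 1
Since this equals 1, (227528, 22419) is a solution.

Yes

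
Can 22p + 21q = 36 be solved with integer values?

Step 1: Compute gcd(22, 21).
gcd(22, 21) = 1

Step 2: Check divisibility.
Does 1 divide 36? 36 = 1 x 36, so yes.

By the theorem on linear Diophantine equations, 22p + 21q = 36 has integer solutions if and only if gcd(22, 21) divides 36. Since 1 | 36, solutions exist.

Yes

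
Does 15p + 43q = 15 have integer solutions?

Step 1: Compute gcd(15, 43).
gcd(15, 43) = 1

Step 2: Check divisibility.
Does 1 divide 15? 15 = 1 x 15, so yes.

By the theorem on linear Diophantine equations, 15p + 43q = 15 has integer solutions if and only if gcd(15, 43) divides 15. Since 1 | 15, solutions exist.

Yes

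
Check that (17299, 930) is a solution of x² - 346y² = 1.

Compute x² = 17299² = 299255401
Compute 346y² = 346·930² = 346·864900 = 299255400
x² - 346y² = 299255401 - 299255400 = 1
Since this equals 1, (17299, 930) is a solution.

Yes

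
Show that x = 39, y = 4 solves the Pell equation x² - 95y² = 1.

Compute x² = 39² = 1521
Compute 95y² = 95·4² = 95·16 = 1520
x² - 95y² = 1521 - 1520 = 1
Since this equals 1, (39, 4) is a solution.

Yes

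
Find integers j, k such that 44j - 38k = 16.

Step 1: Check solvability.
gcd(44, 38) = 2
Since 2 divides 16, solutions exist.

Step 2: Apply extended Euclidean algorithm to find gcd.
We find integers such that 44*x0 + 38*y0 = 2

Step 3: Scale the particular solution.
Multiply by 16/2 = 8:
j = -48, k = -56

Step 4: Verify.
44*(-48) - 38*(-56) = 16 = 16 ✓

j = -48, k = -56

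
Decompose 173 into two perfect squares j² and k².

We need to find integers j, k > 0 such that j² + k² = 173.
Trying j = 2: k² = 173 - 2² = 173 - 4 = 169
k = 13
Check: 2² + 13² = 4 + 169 = 173 ✓

173 = 2² + 13²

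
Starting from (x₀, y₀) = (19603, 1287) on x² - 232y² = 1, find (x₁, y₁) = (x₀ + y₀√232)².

Solutions to x² - Dy² = 1 are generated by powers of (x₀ + y₀√D).
The next solution satisfies x₁ + y₁√232 = (x₀ + y₀√232)², giving:
x₁ = x₀² + 232y₀² = 19603² + 232·1287² = 384277609 + 384277608 = 768555217
y₁ = 2x₀y₀ = 2·19603·1287 = 50458122

Verify: 768555217² - 232·50458122² = 590677121577917089 - 590677121577917088 = 1 ✓

x = 768555217, y = 50458122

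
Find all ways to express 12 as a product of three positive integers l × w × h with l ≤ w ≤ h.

Iterate l from 1 to ⌊12^(1/3)⌋. For each l dividing 12, iterate w ≥ l with w dividing 12/l, and set h = 12/(l·w).
Triples found (4): (1×1×12), (1×2×6), (1×3×4), (2×2×3)

(1×1×12), (1×2×6), (1×3×4), (2×2×3)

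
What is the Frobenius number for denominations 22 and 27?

For two coprime denominations a and b, the Frobenius number (largest value not representable as a non-negative combination) is ab - a - b.
Here gcd(22, 27) = 1, so they are coprime.
F(22, 27) = 22·27 - 22 - 27 = 594 - 49 = 545

545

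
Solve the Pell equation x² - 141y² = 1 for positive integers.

We seek the smallest positive integers (x, y) with x² - 141y² = 1, i.e., x² = 141y² + 1.
Try successive y values:
y = 1: x² = 141·1² + 1 = 142, not a perfect square
y = 2: x² = 141·2² + 1 = 565, not a perfect square
y = 3: x² = 141·3² + 1 = 1270, not a perfect square
... continuing the search (or via continued fractions) ...
y = 8: x² = 141·8² + 1 = 9025, x = 95 ✓

Verify: 95² - 141·8² = 9025 - 9024 = 1 ✓

x = 95, y = 8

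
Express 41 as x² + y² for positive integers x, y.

We need to find integers x, y > 0 such that x² + y² = 41.
Trying x = 4: y² = 41 - 4² = 41 - 16 = 25
y = 5
Check: 4² + 5² = 16 + 25 = 41 ✓

41 = 4² + 5²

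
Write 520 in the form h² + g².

We need to find integers h, g > 0 such that h² + g² = 520.
Trying h = 6: g² = 520 - 6² = 520 - 36 = 484
g = 22
Check: 6² + 22² = 36 + 484 = 520 ✓

520 = 6² + 22²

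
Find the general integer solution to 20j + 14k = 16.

Step 1: Compute gcd(20, 14) = 2.
Since 2 divides 16, solutions exist.

Step 2: Find a particular solution using extended Euclidean algorithm.
We get j₀ = -16, k₀ = 24.
Check: 20*-16 + 14*24 = 16 = 16 ✓

Step 3: Write the general solution.
j = -16 + (14/2)t = -16 + 7t
k = 24 - (20/2)t = 24 - 10t
for any integer t.

j = -16 + 7t, k = 24 - 10t for integer t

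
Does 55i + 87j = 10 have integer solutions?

Step 1: Compute gcd(55, 87).
gcd(55, 87) = 1

Step 2: Check divisibility.
Does 1 divide 10? 10 = 1 x 10, so yes.

By the theorem on linear Diophantine equations, 55i + 87j = 10 has integer solutions if and only if gcd(55, 87) divides 10. Since 1 | 10, solutions exist.

Yes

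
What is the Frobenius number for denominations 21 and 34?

For two coprime denominations a and b, the Frobenius number (largest value not representable as a non-negative combination) is ab - a - b.
Here gcd(21, 34) = 1, so they are coprime.
F(21, 34) = 21·34 - 21 - 34 = 714 - 55 = 659

659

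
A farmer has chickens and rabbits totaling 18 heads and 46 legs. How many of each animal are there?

Let c = chickens, r = rabbits.
Heads: c + r = 18
Legs: 2c + 4r = 46
From the first equation, c = 18 - r. Substitute:
2(18 - r) + 4r = 46
36 + 2r = 46
r = (46 - 36)/2 = 5
c = 18 - 5 = 13

Chickens: 13, Rabbits: 5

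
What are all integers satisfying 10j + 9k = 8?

Step 1: Compute gcd(10, 9) = 1.
Since 1 divides 8, solutions exist.

Step 2: Find a particular solution using extended Euclidean algorithm.
We get j₀ = 8, k₀ = -8.
Check: 10*8 + 9*-8 = 8 = 8 ✓

Step 3: Write the general solution.
j = 8 + (9/1)t = 8 + 9t
k = -8 - (10/1)t = -8 - 10t
for any integer t.

j = 8 + 9t, k = -8 - 10t for integer t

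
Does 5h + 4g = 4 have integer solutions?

Step 1: Compute gcd(5, 4).
gcd(5, 4) = 1

Step 2: Check divisibility.
Does 1 divide 4? 4 = 1 x 4, so yes.

By the theorem on linear Diophantine equations, 5h + 4g = 4 has integer solutions if and only if gcd(5, 4) divides 4. Since 1 | 4, solutions exist.

Yes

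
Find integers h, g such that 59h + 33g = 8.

Step 1: Check solvability.
gcd(59, 33) = 1
Since 1 divides 8, solutions exist.

Step 2: Apply extended Euclidean algorithm to find gcd.
We find integers such that 59*x0 + 33*y0 = 1

Step 3: Scale the particular solution.
Multiply by 8/1 = 8:
h = 112, g = -200

Step 4: Verify.
59*(112) + 33*(-200) = 8 = 8 ✓

h = 112, g = -200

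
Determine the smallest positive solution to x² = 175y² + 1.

We seek the smallest positive integers (x, y) with x² - 175y² = 1, i.e., x² = 175y² + 1.
Try successive y values:
y = 1: x² = 175·1² + 1 = 176, not a perfect square
y = 2: x² = 175·2² + 1 = 701, not a perfect square
y = 3: x² = 175·3² + 1 = 1576, not a perfect square
... continuing the search (or via continued fractions) ...
y = 153: x² = 175·153² + 1 = 4096576, x = 2024 ✓

Verify: 2024² - 175·153² = 4096576 - 4096575 = 1 ✓

x = 2024, y = 153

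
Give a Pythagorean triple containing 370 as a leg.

We need the other leg and hypotenuse such that 370² + x² = c².
Take x = 1344, c = 1394: 370² + 1344² = 136900 + 1806336 = 1943236 = 1394² ✓
Triple: (370, 1344, 1394)

(370, 1344, 1394)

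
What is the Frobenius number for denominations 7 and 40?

For two coprime denominations a and b, the Frobenius number (largest value not representable as a non-negative combination) is ab - a - b.
Here gcd(7, 40) = 1, so they are coprime.
F(7, 40) = 7·40 - 7 - 40 = 280 - 47 = 233

233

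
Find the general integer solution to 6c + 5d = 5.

Step 1: Compute gcd(6, 5) = 1.
Since 1 divides 5, solutions exist.

Step 2: Find a particular solution using extended Euclidean algorithm.
We get c₀ = 5, d₀ = -5.
Check: 6*5 + 5*-5 = 5 = 5 ✓

Step 3: Write the general solution.
c = 5 + (5/1)t = 5 + 5t
d = -5 - (6/1)t = -5 - 6t
for any integer t.

c = 5 + 5t, d = -5 - 6t for integer t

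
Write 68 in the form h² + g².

We need to find integers h, g > 0 such that h² + g² = 68.
Trying h = 2: g² = 68 - 2² = 68 - 4 = 64
g = 8
Check: 2² + 8² = 4 + 64 = 68 ✓

68 = 2² + 8²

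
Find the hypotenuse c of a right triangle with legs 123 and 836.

c² = a² + b² = 123² + 836² = 15129 + 698896 = 714025
c = sqrt(714025) = 845

845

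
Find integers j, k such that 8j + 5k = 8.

Step 1: Check solvability.
gcd(8, 5) = 1
Since 1 divides 8, solutions exist.

Step 2: Apply extended Euclidean algorithm to find gcd.
We find integers such that 8*x0 + 5*y0 = 1

Step 3: Scale the particular solution.
Multiply by 8/1 = 8:
j = 16, k = -24

Step 4: Verify.
8*(16) + 5*(-24) = 8 = 8 ✓

j = 16, k = -24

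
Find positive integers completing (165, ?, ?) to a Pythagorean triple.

We need the other leg and hypotenuse such that 165² + x² = c².
Take x = 52, c = 173: 165² + 52² = 27225 + 2704 = 29929 = 173² ✓
Triple: (165, 52, 173)

(165, 52, 173)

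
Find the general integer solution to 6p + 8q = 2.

Step 1: Compute gcd(6, 8) = 2.
Since 2 divides 2, solutions exist.

Step 2: Find a particular solution using extended Euclidean algorithm.
We get p₀ = -1, q₀ = 1.
Check: 6*-1 + 8*1 = 2 = 2 ✓

Step 3: Write the general solution.
p = -1 + (8/2)t = -1 + 4t
q = 1 - (6/2)t = 1 - 3t
for any integer t.

p = -1 + 4t, q = 1 - 3t for integer t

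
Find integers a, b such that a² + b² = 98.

We need to find integers a, b > 0 such that a² + b² = 98.
Trying a = 7: b² = 98 - 7² = 98 - 49 = 49
b = 7
Check: 7² + 7² = 49 + 49 = 98 ✓

98 = 7² + 7²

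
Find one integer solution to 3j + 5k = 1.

Step 1: Check solvability.
gcd(3, 5) = 1
Since 1 divides 1, solutions exist.

Step 2: Apply extended Euclidean algorithm to find gcd.
We find integers such that 3*x0 + 5*y0 = 1

Step 3: Scale the particular solution.
Multiply by 1/1 = 1:
j = 2, k = -1

Step 4: Verify.
3*(2) + 5*(-1) = 1 = 1 ✓

j = 2, k = -1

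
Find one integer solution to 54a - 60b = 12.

Step 1: Check solvability.
gcd(54, 60) = 6
Since 6 divides 12, solutions exist.

Step 2: Apply extended Euclidean algorithm to find gcd.
We find integers such that 54*x0 + 60*y0 = 6

Step 3: Scale the particular solution.
Multiply by 12/6 = 2:
a = -2, b = -2

Step 4: Verify.
54*(-2) - 60*(-2) = 12 = 12 ✓

a = -2, b = -2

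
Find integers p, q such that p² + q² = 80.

We need to find integers p, q > 0 such that p² + q² = 80.
Trying p = 4: q² = 80 - 4² = 80 - 16 = 64
q = 8
Check: 4² + 8² = 16 + 64 = 80 ✓

80 = 4² + 8²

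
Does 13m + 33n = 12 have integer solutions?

Step 1: Compute gcd(13, 33).
gcd(13, 33) = 1

Step 2: Check divisibility.
Does 1 divide 12? 12 = 1 x 12, so yes.

By the theorem on linear Diophantine equations, 13m + 33n = 12 has integer solutions if and only if gcd(13, 33) divides 12. Since 1 | 12, solutions exist.

Yes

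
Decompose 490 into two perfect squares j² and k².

We need to find integers j, k > 0 such that j² + k² = 490.
Trying j = 7: k² = 490 - 7² = 490 - 49 = 441
k = 21
Check: 7² + 21² = 49 + 441 = 490 ✓

490 = 7² + 21²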